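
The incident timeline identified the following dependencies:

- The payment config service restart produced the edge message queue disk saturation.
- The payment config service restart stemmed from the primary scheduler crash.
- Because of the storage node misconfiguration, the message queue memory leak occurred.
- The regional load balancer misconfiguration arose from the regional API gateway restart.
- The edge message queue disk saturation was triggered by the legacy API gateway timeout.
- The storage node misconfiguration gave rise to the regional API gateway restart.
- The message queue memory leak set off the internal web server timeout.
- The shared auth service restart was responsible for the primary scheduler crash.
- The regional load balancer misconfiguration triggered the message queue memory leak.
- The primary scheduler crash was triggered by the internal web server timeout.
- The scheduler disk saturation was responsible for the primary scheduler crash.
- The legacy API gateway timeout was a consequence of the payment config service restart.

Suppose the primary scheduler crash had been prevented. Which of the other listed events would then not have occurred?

Downstream of the primary scheduler crash: the payment config service restart, the legacy API gateway timeout, the edge message queue disk saturation.

the edge message queue disk saturation, the legacy API gateway timeout, the payment config service restart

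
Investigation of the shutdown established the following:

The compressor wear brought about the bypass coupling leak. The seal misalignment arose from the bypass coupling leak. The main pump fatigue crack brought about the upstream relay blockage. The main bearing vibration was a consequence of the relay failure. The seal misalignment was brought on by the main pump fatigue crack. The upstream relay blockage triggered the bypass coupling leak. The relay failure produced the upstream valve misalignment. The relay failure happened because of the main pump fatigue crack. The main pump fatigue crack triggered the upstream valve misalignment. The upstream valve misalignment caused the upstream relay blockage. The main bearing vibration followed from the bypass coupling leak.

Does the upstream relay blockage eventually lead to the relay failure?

The upstream relay blockage leads to the bypass coupling leak, the main bearing vibration, the seal misalignment; the relay failure is not among them.

No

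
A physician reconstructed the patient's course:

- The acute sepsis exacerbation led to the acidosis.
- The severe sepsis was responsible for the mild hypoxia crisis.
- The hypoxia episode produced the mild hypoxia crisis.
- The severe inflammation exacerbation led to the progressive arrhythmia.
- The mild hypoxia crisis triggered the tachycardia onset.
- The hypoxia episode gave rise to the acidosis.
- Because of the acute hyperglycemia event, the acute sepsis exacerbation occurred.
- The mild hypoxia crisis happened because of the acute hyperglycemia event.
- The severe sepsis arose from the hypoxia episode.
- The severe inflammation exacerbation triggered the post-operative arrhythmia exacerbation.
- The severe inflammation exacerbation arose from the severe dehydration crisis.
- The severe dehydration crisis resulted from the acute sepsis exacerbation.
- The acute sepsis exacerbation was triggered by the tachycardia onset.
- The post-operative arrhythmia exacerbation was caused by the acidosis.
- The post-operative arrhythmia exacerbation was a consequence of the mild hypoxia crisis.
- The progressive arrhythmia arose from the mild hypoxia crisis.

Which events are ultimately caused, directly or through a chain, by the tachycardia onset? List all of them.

the acidosis, the acute sepsis exacerbation, the post-operative arrhythmia exacerbation, the progressive arrhythmia, the severe dehydration crisis, the severe inflammation exacerbation

Direct effects: the acute sepsis exacerbation.
2 steps out: the severe dehydration crisis, the acidosis.
3 steps out: the severe inflammation exacerbation, the post-operative arrhythmia exacerbation.
4 steps out: the progressive arrhythmia.
Not reachable from it: the hypoxia episode, the severe sepsis, the acute hyperglycemia event, the mild hypoxia crisis.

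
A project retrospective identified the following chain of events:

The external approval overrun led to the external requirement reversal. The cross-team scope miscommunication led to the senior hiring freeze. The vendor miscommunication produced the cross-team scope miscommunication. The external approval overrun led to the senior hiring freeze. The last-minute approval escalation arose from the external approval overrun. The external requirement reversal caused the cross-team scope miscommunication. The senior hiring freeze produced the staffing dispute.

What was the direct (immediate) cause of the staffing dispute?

the senior hiring freeze

Upstream contributors include the external approval overrun, the external requirement reversal, the vendor miscommunication, the cross-team scope miscommunication, but only the senior hiring freeze feeds directly into the staffing dispute.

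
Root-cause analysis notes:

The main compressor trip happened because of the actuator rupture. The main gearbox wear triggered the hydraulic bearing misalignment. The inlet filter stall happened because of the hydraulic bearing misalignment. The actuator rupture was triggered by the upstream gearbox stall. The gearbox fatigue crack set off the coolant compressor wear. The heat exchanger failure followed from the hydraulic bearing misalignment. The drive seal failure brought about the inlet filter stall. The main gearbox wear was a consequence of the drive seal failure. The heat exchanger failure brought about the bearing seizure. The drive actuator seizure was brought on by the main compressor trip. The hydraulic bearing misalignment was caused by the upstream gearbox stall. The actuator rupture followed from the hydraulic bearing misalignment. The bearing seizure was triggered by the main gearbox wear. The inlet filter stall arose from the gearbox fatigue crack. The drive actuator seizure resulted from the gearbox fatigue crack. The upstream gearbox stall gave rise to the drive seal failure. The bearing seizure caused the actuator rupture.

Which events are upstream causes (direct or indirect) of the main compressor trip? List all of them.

Immediate cause of the main compressor trip: the actuator rupture.
Further upstream: the upstream gearbox stall, the drive seal failure, the main gearbox wear, the hydraulic bearing misalignment, the heat exchanger failure, the bearing seizure.

the actuator rupture, the bearing seizure, the drive seal failure, the heat exchanger failure, the hydraulic bearing misalignment, the main gearbox wear, the upstream gearbox stall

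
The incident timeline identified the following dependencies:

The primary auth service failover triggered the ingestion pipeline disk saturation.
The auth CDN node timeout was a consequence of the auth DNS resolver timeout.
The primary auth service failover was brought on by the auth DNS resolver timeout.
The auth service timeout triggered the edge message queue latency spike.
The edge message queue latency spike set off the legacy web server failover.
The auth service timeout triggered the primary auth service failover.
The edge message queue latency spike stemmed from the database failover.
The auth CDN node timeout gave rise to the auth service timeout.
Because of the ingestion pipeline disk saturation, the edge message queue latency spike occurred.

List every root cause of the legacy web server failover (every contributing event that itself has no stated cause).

Tracing upstream from the legacy web server failover: the legacy web server failover ← the edge message queue latency spike ← the auth service timeout ← the auth CDN node timeout ← the auth DNS resolver timeout.
A separate upstream branch: the legacy web server failover ← the edge message queue latency spike ← the database failover.
Each of those chain origins has no stated cause.

the auth DNS resolver timeout, the database failover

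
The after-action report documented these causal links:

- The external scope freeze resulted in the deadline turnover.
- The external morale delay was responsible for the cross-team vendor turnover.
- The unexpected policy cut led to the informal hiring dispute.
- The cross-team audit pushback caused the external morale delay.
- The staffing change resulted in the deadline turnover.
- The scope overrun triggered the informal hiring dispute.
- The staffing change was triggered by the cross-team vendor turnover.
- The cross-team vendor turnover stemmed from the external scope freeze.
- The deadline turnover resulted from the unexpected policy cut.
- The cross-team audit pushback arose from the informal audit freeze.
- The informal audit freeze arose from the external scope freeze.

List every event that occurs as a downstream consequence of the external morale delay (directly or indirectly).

the cross-team vendor turnover, the deadline turnover, the staffing change

Direct effects: the cross-team vendor turnover.
2 steps out: the staffing change.
3 steps out: the deadline turnover.
Not reachable from it: the external scope freeze, the informal audit freeze, the cross-team audit pushback, the unexpected policy cut, the scope overrun, the informal hiring dispute.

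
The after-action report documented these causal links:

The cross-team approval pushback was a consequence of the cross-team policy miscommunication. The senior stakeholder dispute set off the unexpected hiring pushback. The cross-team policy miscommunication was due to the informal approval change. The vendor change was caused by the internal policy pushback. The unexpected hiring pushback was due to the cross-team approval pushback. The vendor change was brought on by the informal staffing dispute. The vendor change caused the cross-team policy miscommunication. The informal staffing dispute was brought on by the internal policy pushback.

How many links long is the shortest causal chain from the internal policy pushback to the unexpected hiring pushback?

4

Shortest chain: the internal policy pushback → the vendor change → the cross-team policy miscommunication → the cross-team approval pushback → the unexpected hiring pushback.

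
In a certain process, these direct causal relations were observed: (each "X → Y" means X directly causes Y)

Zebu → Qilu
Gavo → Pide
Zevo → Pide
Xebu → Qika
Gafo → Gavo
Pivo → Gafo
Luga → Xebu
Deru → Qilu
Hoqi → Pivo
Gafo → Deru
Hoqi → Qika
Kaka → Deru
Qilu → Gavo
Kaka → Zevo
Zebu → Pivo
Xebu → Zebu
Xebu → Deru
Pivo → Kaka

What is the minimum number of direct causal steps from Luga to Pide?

5

Shortest chain: Luga → Xebu → Zebu → Qilu → Gavo → Pide.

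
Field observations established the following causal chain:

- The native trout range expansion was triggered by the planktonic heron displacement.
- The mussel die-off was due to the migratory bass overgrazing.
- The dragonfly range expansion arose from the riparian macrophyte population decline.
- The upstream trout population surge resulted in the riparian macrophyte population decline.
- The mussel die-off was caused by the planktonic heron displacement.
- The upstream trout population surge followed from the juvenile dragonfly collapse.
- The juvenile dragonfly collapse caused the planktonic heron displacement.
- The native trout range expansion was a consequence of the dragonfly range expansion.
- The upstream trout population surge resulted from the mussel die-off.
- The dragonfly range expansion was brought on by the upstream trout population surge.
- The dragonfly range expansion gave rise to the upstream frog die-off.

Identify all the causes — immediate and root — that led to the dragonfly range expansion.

the juvenile dragonfly collapse, the migratory bass overgrazing, the mussel die-off, the planktonic heron displacement, the riparian macrophyte population decline, the upstream trout population surge

Immediate causes of the dragonfly range expansion: the upstream trout population surge, the riparian macrophyte population decline.
Further upstream: the juvenile dragonfly collapse, the planktonic heron displacement, the mussel die-off, the migratory bass overgrazing.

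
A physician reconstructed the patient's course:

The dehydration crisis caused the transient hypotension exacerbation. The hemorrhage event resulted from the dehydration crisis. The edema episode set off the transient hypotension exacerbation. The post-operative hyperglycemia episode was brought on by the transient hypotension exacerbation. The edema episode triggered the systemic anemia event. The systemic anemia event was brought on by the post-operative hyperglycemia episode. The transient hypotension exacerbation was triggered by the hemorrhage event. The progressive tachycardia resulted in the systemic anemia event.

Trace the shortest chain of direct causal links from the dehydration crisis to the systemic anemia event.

the dehydration crisis → the transient hypotension exacerbation → the post-operative hyperglycemia episode → the systemic anemia event

the dehydration crisis → the transient hypotension exacerbation
the transient hypotension exacerbation → the post-operative hyperglycemia episode
the post-operative hyperglycemia episode → the systemic anemia event
Length: 3 steps.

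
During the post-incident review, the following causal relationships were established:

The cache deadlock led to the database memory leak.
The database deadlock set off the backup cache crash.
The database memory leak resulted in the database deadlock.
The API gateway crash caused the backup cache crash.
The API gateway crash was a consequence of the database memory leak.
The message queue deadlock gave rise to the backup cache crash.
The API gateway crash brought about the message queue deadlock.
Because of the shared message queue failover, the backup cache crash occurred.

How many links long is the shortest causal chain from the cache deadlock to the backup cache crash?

3

Shortest chain: the cache deadlock → the database memory leak → the API gateway crash → the backup cache crash.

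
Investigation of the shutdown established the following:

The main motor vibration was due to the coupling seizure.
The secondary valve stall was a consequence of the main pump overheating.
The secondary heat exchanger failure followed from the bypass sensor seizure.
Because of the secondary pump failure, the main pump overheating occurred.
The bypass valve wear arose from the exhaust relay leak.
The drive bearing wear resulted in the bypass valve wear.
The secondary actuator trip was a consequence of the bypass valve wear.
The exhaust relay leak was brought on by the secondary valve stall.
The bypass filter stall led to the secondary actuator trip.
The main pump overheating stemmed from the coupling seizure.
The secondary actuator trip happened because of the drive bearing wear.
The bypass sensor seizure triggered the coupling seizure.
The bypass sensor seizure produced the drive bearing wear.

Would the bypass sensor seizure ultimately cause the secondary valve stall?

Yes

There is a causal chain: the bypass sensor seizure → the coupling seizure → the main pump overheating → the secondary valve stall.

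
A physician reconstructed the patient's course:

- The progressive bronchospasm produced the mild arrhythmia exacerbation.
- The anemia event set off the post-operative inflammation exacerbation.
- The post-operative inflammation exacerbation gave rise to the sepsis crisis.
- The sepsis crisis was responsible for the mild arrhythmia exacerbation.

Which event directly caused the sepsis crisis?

Upstream contributors include the anemia event, but only the post-operative inflammation exacerbation feeds directly into the sepsis crisis.

the post-operative inflammation exacerbation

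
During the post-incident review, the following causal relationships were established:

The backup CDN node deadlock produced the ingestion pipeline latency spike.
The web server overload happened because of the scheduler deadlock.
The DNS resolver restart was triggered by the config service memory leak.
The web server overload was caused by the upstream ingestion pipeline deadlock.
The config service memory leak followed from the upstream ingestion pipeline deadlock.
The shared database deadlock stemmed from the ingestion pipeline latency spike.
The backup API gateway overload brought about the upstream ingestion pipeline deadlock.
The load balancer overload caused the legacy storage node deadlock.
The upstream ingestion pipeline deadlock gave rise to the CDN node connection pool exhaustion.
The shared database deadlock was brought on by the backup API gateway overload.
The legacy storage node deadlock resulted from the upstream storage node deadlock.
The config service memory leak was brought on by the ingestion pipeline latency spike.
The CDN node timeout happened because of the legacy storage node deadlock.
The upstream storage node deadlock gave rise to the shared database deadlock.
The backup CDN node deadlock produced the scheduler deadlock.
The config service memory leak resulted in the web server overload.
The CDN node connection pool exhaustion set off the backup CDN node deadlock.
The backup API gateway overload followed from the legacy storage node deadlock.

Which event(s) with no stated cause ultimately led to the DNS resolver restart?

Tracing upstream from the DNS resolver restart: the DNS resolver restart ← the config service memory leak ← the upstream ingestion pipeline deadlock ← the backup API gateway overload ← the legacy storage node deadlock ← the upstream storage node deadlock.
A separate upstream branch: the DNS resolver restart ← the config service memory leak ← the upstream ingestion pipeline deadlock ← the backup API gateway overload ← the legacy storage node deadlock ← the load balancer overload.
Each of those chain origins has no stated cause.

the load balancer overload, the upstream storage node deadlock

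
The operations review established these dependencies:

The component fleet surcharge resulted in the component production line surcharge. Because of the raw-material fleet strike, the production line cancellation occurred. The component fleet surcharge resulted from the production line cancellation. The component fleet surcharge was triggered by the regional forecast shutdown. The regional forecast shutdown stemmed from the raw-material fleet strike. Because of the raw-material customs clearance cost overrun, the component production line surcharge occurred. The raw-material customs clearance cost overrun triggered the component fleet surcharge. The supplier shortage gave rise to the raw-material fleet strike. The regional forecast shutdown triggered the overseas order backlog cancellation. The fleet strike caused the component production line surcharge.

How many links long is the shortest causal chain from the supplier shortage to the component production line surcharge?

Shortest chain: the supplier shortage → the raw-material fleet strike → the production line cancellation → the component fleet surcharge → the component production line surcharge.

4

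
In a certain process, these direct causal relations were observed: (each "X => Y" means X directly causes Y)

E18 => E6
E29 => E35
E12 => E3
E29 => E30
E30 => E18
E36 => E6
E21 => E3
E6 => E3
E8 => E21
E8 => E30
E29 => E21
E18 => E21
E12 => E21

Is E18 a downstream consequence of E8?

Yes

There is a causal chain: E8 → E30 → E18.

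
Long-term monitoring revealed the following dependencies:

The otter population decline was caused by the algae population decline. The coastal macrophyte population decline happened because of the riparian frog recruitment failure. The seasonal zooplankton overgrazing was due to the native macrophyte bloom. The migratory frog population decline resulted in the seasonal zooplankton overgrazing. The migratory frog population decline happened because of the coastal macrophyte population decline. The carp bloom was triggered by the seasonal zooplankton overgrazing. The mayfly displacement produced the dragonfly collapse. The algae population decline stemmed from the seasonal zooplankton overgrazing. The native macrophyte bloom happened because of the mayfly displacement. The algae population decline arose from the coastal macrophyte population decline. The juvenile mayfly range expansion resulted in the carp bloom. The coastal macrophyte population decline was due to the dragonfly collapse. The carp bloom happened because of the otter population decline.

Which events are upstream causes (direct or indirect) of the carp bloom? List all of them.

the algae population decline, the coastal macrophyte population decline, the dragonfly collapse, the juvenile mayfly range expansion, the mayfly displacement, the migratory frog population decline, the native macrophyte bloom, the otter population decline, the riparian frog recruitment failure, the seasonal zooplankton overgrazing

Immediate causes of the carp bloom: the seasonal zooplankton overgrazing, the juvenile mayfly range expansion, the otter population decline.
Further upstream: the mayfly displacement, the dragonfly collapse, the riparian frog recruitment failure, the coastal macrophyte population decline, the native macrophyte bloom, the migratory frog population decline, the algae population decline.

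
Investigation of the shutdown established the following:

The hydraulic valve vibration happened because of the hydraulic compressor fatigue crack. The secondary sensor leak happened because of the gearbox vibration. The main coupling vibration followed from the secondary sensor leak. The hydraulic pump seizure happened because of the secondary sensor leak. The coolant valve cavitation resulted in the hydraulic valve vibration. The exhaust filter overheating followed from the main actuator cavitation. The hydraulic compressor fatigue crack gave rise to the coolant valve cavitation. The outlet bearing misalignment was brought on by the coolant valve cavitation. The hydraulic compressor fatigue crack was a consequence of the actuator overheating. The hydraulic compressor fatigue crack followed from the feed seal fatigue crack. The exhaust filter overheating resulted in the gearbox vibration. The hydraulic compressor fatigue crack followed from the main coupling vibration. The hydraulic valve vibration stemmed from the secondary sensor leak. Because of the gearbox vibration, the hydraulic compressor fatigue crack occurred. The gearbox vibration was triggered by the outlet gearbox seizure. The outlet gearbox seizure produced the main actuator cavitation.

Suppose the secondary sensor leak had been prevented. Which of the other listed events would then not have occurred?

the hydraulic pump seizure, the main coupling vibration

Downstream of the secondary sensor leak: the main coupling vibration, the hydraulic compressor fatigue crack, the coolant valve cavitation, the hydraulic pump seizure, the outlet bearing misalignment, the hydraulic valve vibration.
Of those, still caused via another path: the hydraulic compressor fatigue crack, the coolant valve cavitation, the outlet bearing misalignment, the hydraulic valve vibration.
The remainder have no surviving cause.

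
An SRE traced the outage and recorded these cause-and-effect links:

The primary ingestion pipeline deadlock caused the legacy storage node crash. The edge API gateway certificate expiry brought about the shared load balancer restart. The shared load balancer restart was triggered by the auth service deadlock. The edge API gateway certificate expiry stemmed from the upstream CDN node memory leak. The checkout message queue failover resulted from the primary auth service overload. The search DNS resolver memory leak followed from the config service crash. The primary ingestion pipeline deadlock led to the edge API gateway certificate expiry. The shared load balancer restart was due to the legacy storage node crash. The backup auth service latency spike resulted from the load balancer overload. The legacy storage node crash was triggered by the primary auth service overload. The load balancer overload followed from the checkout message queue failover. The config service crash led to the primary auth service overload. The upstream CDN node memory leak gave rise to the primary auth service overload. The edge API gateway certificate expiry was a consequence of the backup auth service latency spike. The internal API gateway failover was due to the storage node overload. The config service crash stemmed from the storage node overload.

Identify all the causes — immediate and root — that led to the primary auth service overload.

the config service crash, the storage node overload, the upstream CDN node memory leak

Immediate causes of the primary auth service overload: the config service crash, the upstream CDN node memory leak.
Further upstream: the storage node overload.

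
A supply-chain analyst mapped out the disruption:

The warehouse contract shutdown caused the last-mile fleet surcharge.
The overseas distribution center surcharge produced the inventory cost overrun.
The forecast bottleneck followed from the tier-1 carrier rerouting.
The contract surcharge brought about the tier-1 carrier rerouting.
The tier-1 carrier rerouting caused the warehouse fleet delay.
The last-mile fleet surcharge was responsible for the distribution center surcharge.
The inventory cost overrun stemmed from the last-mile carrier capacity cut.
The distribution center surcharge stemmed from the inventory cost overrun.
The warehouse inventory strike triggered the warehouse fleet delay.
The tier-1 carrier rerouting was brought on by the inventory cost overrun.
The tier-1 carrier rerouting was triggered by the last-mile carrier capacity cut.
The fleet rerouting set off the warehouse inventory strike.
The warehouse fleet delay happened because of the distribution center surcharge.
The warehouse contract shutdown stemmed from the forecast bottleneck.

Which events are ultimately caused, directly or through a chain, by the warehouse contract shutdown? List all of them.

the distribution center surcharge, the last-mile fleet surcharge, the warehouse fleet delay

Direct effects: the last-mile fleet surcharge.
2 steps out: the distribution center surcharge.
3 steps out: the warehouse fleet delay.
Not reachable from it: the last-mile carrier capacity cut, the overseas distribution center surcharge, the contract surcharge, the inventory cost overrun, the tier-1 carrier rerouting, the forecast bottleneck, the fleet rerouting, the warehouse inventory strike.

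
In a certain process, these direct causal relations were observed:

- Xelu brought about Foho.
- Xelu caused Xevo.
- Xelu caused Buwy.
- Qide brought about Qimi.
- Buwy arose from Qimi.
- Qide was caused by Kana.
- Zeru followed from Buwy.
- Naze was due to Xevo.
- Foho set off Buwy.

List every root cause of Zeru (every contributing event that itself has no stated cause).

Tracing upstream from Zeru: Zeru ← Buwy ← Xelu.
A separate upstream branch: Zeru ← Buwy ← Qimi ← Qide ← Kana.
Each of those chain origins has no stated cause.

Kana, Xelu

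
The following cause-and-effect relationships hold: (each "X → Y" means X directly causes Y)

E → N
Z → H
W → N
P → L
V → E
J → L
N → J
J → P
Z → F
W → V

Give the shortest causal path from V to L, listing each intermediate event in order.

V → E → N → J → L

V → E
E → N
N → J
J → L
Length: 4 steps.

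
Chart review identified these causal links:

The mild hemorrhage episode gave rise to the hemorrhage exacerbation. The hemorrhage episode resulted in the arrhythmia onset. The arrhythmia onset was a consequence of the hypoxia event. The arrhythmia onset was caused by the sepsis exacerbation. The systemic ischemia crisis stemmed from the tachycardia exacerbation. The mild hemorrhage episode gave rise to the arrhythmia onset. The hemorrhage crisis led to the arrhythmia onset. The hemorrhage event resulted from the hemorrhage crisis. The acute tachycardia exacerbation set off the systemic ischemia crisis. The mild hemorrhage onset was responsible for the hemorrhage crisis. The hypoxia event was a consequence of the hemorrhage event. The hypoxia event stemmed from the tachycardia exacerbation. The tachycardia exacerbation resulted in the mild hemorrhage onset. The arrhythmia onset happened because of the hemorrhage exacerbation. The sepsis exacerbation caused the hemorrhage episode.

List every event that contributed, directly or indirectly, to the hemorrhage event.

Immediate cause of the hemorrhage event: the hemorrhage crisis.
Further upstream: the tachycardia exacerbation, the mild hemorrhage onset.

the hemorrhage crisis, the mild hemorrhage onset, the tachycardia exacerbation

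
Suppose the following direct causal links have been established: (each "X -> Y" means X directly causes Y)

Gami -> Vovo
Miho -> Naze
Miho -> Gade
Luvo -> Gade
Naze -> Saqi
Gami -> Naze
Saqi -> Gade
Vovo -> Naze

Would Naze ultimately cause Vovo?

No

Naze leads to Saqi, Gade; Vovo is not among them.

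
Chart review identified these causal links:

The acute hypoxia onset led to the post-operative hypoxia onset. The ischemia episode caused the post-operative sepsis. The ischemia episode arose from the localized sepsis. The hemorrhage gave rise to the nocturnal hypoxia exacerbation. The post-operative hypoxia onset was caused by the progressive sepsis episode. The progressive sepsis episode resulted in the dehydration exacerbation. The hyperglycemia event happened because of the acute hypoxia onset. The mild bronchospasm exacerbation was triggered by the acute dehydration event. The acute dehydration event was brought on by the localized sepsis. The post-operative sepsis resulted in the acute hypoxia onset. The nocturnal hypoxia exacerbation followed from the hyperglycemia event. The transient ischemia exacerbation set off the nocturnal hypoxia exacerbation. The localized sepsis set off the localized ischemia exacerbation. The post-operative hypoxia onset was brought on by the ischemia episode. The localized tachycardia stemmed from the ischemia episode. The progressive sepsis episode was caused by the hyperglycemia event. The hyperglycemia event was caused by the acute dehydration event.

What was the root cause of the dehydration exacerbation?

Tracing upstream from the dehydration exacerbation: the dehydration exacerbation ← the progressive sepsis episode ← the hyperglycemia event ← the acute dehydration event ← the localized sepsis.
The localized sepsis has no stated cause, so it is the root.

the localized sepsis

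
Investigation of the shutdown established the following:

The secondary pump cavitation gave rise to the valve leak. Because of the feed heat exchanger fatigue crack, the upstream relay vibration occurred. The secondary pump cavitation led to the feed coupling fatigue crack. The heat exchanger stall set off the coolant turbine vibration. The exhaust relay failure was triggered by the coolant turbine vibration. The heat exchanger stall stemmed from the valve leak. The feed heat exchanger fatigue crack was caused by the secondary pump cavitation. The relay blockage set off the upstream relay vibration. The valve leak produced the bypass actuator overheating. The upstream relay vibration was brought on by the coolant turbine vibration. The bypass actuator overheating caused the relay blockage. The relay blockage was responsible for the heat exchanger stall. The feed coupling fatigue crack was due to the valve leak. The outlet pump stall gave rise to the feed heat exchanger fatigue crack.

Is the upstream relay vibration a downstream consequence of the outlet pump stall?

Yes

There is a causal chain: the outlet pump stall → the feed heat exchanger fatigue crack → the upstream relay vibration.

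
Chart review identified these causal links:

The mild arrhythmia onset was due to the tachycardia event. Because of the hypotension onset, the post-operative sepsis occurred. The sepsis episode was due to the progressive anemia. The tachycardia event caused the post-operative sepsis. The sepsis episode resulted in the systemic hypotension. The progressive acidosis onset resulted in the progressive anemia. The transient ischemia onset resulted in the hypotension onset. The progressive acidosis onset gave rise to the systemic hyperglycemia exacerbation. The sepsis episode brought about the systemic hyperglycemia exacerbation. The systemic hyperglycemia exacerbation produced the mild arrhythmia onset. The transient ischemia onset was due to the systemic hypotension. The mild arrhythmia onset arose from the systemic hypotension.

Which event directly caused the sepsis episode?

the progressive anemia

Upstream contributors include the progressive acidosis onset, but only the progressive anemia feeds directly into the sepsis episode.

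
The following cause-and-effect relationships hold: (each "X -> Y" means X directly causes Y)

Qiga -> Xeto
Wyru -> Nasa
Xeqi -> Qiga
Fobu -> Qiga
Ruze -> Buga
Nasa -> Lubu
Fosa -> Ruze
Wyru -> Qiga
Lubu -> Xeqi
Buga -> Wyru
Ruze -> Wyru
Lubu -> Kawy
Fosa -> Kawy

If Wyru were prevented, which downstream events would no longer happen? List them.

Lubu, Nasa, Xeqi

Downstream of Wyru: Nasa, Lubu, Xeqi, Kawy, Qiga, Xeto.
Of those, still caused via another path: Kawy, Qiga, Xeto.
The remainder have no surviving cause.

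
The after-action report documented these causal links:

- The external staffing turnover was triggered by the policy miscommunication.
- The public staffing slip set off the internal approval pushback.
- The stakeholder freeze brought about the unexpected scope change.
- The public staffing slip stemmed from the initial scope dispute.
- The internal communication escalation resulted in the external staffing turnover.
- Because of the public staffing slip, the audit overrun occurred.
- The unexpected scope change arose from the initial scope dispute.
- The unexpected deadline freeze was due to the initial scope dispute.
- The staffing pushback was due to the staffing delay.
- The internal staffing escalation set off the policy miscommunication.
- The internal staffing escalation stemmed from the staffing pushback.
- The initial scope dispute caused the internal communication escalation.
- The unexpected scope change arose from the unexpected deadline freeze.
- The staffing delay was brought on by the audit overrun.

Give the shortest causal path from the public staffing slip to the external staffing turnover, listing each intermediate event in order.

the public staffing slip → the audit overrun
the audit overrun → the staffing delay
the staffing delay → the staffing pushback
the staffing pushback → the internal staffing escalation
the internal staffing escalation → the policy miscommunication
the policy miscommunication → the external staffing turnover
Length: 6 steps.

the public staffing slip → the audit overrun → the staffing delay → the staffing pushback → the internal staffing escalation → the policy miscommunication → the external staffing turnover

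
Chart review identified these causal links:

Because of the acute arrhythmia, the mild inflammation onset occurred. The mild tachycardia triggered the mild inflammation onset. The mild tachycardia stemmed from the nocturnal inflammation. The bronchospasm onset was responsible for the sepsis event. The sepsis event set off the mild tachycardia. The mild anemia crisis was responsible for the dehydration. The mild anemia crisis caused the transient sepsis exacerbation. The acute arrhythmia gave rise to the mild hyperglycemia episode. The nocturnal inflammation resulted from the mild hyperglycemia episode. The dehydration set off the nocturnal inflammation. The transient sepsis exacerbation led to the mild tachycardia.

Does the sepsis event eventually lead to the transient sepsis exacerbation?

No

The sepsis event leads to the mild tachycardia, the mild inflammation onset; the transient sepsis exacerbation is not among them.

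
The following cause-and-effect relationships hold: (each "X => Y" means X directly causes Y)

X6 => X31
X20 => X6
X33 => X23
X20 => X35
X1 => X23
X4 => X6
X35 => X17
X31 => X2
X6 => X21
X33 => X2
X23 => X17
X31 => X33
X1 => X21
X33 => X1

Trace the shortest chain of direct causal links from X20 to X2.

X20 → X6
X6 → X31
X31 → X2
Length: 3 steps.

X20 → X6 → X31 → X2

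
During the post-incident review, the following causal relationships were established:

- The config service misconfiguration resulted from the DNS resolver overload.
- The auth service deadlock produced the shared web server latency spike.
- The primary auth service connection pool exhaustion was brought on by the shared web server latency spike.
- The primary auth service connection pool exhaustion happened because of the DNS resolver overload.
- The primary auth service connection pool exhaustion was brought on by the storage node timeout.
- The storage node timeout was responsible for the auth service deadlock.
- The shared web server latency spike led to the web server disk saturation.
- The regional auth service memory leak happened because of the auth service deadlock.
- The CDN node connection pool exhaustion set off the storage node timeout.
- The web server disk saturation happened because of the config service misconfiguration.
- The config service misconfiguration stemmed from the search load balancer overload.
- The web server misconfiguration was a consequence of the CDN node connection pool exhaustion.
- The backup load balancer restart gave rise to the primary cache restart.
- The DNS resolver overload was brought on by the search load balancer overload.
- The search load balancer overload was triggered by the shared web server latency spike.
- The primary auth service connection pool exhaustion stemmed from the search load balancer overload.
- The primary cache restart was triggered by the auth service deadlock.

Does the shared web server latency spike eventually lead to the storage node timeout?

The shared web server latency spike leads to the search load balancer overload, the DNS resolver overload, the config service misconfiguration, the web server disk saturation, the primary auth service connection pool exhaustion; the storage node timeout is not among them.

No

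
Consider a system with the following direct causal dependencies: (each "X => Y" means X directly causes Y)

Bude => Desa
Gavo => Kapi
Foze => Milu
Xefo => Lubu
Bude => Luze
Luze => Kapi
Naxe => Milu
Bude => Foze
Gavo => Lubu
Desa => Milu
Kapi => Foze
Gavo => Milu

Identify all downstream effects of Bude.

Direct effects: Luze, Desa, Foze.
2 steps out: Kapi, Milu.
Not reachable from it: Gavo, Xefo, Lubu, Naxe.

Desa, Foze, Kapi, Luze, Milu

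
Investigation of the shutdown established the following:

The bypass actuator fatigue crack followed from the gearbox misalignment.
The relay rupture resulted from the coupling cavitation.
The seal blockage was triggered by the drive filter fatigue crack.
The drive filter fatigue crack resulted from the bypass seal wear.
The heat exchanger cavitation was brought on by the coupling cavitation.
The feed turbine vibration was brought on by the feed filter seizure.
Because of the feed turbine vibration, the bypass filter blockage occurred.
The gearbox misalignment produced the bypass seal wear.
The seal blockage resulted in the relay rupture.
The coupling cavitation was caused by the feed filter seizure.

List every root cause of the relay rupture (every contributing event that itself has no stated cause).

the feed filter seizure, the gearbox misalignment

Tracing upstream from the relay rupture: the relay rupture ← the coupling cavitation ← the feed filter seizure.
A separate upstream branch: the relay rupture ← the seal blockage ← the drive filter fatigue crack ← the bypass seal wear ← the gearbox misalignment.
Each of those chain origins has no stated cause.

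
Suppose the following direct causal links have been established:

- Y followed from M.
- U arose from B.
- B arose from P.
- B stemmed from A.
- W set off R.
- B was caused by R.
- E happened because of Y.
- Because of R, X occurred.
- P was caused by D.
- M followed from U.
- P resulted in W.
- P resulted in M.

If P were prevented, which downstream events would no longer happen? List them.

Downstream of P: W, R, X, B, U, M, Y, E.
Of those, still caused via another path: B, U, M, Y, E.
The remainder have no surviving cause.

R, W, X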